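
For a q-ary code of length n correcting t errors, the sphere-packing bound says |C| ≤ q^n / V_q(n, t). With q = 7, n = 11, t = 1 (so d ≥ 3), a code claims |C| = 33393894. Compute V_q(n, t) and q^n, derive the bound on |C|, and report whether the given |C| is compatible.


V_q(n, t) = 67, q^n = 1977326743, Hamming bound = 29512339, |C| = 33393894 > bound (violated).

Step 1: Compute V_q(n, t) = Σ_{j=0}^1 C(n, j) (q−1)^j.
  j = 0: C(11,0)·(6)^0 = 1·1 = 1.
  j = 1: C(11,1)·(6)^1 = 11·6 = 66.
  V_q(n, t) = 1 + 66 = 67.
Step 2: q^n = 7^11 = 1977326743.
Step 3: Hamming bound ⌊q^n / V_q(n,t)⌋ = ⌊1977326743/67⌋ = 29512339.
Step 4: Compare |C| = 33393894 to 29512339: violated.
The claimed |C| lies above the Hamming bound, so no 7-ary code of length 11 with d ≥ 3 can have 33393894 codewords.


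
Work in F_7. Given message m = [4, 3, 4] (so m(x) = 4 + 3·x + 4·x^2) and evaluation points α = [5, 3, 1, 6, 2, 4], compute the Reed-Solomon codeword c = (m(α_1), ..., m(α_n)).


c = [0, 0, 4, 5, 5, 3]

Message polynomial: m(x) = 4 + 3·x + 4·x^2 (mod 7).
For each evaluation point α_i, compute m(α_i) mod 7:
  α_1 = 5: Horner steps 4 → 2 → 0, so m(5) = 0.
  α_2 = 3: Horner steps 4 → 1 → 0, so m(3) = 0.
  α_3 = 1: Horner steps 4 → 0 → 4, so m(1) = 4.
  α_4 = 6: Horner steps 4 → 6 → 5, so m(6) = 5.
  α_5 = 2: Horner steps 4 → 4 → 5, so m(2) = 5.
  α_6 = 4: Horner steps 4 → 5 → 3, so m(4) = 3.
Codeword c = [0, 0, 4, 5, 5, 3] ∈ F_7^6.


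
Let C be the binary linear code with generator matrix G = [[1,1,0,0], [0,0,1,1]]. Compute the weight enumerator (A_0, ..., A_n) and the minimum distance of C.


Weight distribution: A_0 = 1, A_2 = 2, A_4 = 1. Minimum distance d = 2.

Enumerate all 2^2 = 4 messages m ∈ F_2^2.
For each, compute codeword c = mG in F_2^4, then tally its weight.
  m = 00 → c = 0000, weight = 0.
  m = 10 → c = 1100, weight = 2.
  m = 01 → c = 0011, weight = 2.
  m = 11 → c = 1111, weight = 4.
Tally weights:
  weight 0: 1 codewords.
  weight 2: 2 codewords.
  weight 4: 1 codewords.
Minimum distance d = smallest w > 0 with A_w > 0 = 2.
Sanity: Σ A_w = 4 = 2^2 = 4 ✓.


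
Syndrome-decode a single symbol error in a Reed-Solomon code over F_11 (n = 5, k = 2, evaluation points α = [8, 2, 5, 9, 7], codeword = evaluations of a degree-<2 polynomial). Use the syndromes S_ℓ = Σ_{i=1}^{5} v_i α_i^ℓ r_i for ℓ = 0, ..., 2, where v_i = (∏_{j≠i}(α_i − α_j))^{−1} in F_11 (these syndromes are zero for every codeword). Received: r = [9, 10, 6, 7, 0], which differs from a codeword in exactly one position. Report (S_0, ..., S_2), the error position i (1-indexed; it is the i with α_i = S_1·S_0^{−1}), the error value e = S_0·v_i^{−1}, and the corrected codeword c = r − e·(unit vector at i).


S = (7, 2, 10), error at position 3, error magnitude e = 2, c = [9, 10, 4, 7, 0].

Step 1: column multipliers v_i = (∏_{j≠i}(α_i − α_j))^{−1} mod 11.
  i = 1 (α = 8): (8−2)(8−5)(8−9)(8−7) = 6·3·(−1)·1 = −18 ≡ 4, so v_1 = 4^{−1} = 3 (mod 11).
  i = 2 (α = 2): (2−8)(2−5)(2−9)(2−7) = (−6)·(−3)·(−7)·(−5) = 630 ≡ 3, so v_2 = 3^{−1} = 4 (mod 11).
  i = 3 (α = 5): (5−8)(5−2)(5−9)(5−7) = (−3)·3·(−4)·(−2) = −72 ≡ 5, so v_3 = 5^{−1} = 9 (mod 11).
  i = 4 (α = 9): (9−8)(9−2)(9−5)(9−7) = 1·7·4·2 = 56 ≡ 1, so v_4 = 1^{−1} = 1 (mod 11).
  i = 5 (α = 7): (7−8)(7−2)(7−5)(7−9) = (−1)·5·2·(−2) = 20 ≡ 9, so v_5 = 9^{−1} = 5 (mod 11).
  v = [3, 4, 9, 1, 5].
Step 2: syndromes of r = [9, 10, 6, 7, 0] (all sums mod 11).
  S_0 = Σ v_i r_i = 3·9 + 4·10 + 9·6 + 1·7 + 5·0 = 128 ≡ 7.
  S_1 = Σ v_i α_i r_i = 3·8·9 + 4·2·10 + 9·5·6 + 1·9·7 + 5·7·0 = 629 ≡ 2.
  α_i^2 mod 11 = [9, 4, 3, 4, 5].
  S_2 = Σ v_i α_i^2 r_i = 3·9·9 + 4·4·10 + 9·3·6 + 1·4·7 + 5·5·0 = 593 ≡ 10.
  S = (7, 2, 10) ≠ 0, so r is not a codeword (an error is present).
Step 3: locate the error. For a single error e at position i, S_ℓ = v_i·e·α_i^ℓ, so α_err = S_1/S_0.
  S_0^{−1} = 7^{−1} = 8 (mod 11), so α_err = 2·8 = 16 ≡ 5 = α_3. Error position i = 3.
  Consistency check: S_2/S_1 = 10·6 = 60 ≡ 5 = α_err ✓ (single-error assumption holds).
Step 4: error magnitude e = S_0/v_3 = S_0·∏_{j≠3}(α_3 − α_j) = 7·5 = 35 ≡ 2 (mod 11).
Step 5: correct position 3: c_3 = r_3 − e = 6 − 2 ≡ 4 (mod 11). Hence c = [9, 10, 4, 7, 0].
  Check: interpolating c through the α_i gives m(x) = 3 + 9·x (degree < 2) with m(α_i) = c_i for every i, so c is indeed a codeword.


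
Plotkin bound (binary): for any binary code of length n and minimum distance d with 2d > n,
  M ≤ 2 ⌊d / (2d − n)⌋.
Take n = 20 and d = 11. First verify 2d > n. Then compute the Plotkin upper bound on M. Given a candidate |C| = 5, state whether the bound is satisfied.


Plotkin bound M ≤ 10; given |C| = 5 ≤ bound (satisfied).

Check applicability: 2d = 22, n = 20.
2d − n = 2 > 0, so Plotkin applies.
Compute d/(2d−n) = 11/2 ≈ 5.5000.
⌊d/(2d−n)⌋ = 5.
Plotkin bound: M ≤ 2·5 = 10.
Given |C| = 5, check: satisfied.
This |C| is below the Plotkin bound.


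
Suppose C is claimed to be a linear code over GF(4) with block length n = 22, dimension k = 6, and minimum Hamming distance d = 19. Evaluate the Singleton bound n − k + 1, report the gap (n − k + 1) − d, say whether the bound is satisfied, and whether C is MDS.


Singleton RHS = n − k + 1 = 17, slack = -2, bound violated (no such code; not MDS).

Singleton bound: d ≤ n − k + 1.
Here n = 22, k = 6, so n − k + 1 = 17.
Given d = 19, check d ≤ 17: NO.
Slack = (n − k + 1) − d = -2.
The slack is negative: d = 19 exceeds n − k + 1 = 17 by 2, so the Singleton bound is violated and no linear [22, 6, 19]_4 code can exist. In particular it is not MDS (MDS requires d = n − k + 1 exactly).
Description: the claimed parameters are [22, 6, 19]_4; such a code would be impossible (violates the Singleton bound).


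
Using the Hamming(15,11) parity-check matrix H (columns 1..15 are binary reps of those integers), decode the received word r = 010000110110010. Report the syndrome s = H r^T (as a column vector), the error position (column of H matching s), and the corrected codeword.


s = (0, 0, 1, 0)^T, error position = 2, corrected codeword c = 000000110110010

Compute s = H r^T mod 2 one row at a time:
  s_1 = 1 + 0 + 1 + 1 + 0 + 0 + 1 + 0 = 4 ≡ 0 (mod 2).
  s_2 = 0 + 0 + 0 + 1 + 0 + 0 + 1 + 0 = 2 ≡ 0 (mod 2).
  s_3 = 1 + 0 + 0 + 1 + 1 + 1 + 1 + 0 = 5 ≡ 1 (mod 2).
  s_4 = 0 + 0 + 0 + 1 + 0 + 1 + 0 + 0 = 2 ≡ 0 (mod 2).
s = (0, 0, 1, 0)^T — this equals column 2 of H (binary 0010), so error is at position 2.
Correct: flip bit 2 of r = 010000110110010 to get c = 000000110110010.


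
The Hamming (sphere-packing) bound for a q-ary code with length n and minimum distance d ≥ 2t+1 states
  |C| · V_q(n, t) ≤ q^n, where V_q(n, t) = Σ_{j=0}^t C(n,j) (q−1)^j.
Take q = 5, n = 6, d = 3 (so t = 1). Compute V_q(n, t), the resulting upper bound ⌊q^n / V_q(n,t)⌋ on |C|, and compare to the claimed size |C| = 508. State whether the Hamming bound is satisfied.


V_q(n, t) = 25, q^n = 15625, Hamming bound = 625, |C| = 508 ≤ bound (satisfied).

Step 1: Compute V_q(n, t) = Σ_{j=0}^1 C(n, j) (q−1)^j.
  j = 0: C(6,0)·(4)^0 = 1·1 = 1.
  j = 1: C(6,1)·(4)^1 = 6·4 = 24.
  V_q(n, t) = 1 + 24 = 25.
Step 2: q^n = 5^6 = 15625.
Step 3: Hamming bound ⌊q^n / V_q(n,t)⌋ = ⌊15625/25⌋ = 625.
Step 4: Compare |C| = 508 to 625: satisfied.
The claimed |C| lies below the Hamming bound.


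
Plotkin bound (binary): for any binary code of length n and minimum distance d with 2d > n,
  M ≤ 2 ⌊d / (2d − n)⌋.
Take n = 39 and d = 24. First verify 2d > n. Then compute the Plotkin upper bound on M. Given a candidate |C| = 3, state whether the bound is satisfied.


Plotkin bound M ≤ 4; given |C| = 3 ≤ bound (satisfied).

Check applicability: 2d = 48, n = 39.
2d − n = 9 > 0, so Plotkin applies.
Compute d/(2d−n) = 24/9 ≈ 2.6667.
⌊d/(2d−n)⌋ = 2.
Plotkin bound: M ≤ 2·2 = 4.
Given |C| = 3, check: satisfied.
This |C| is below the Plotkin bound.


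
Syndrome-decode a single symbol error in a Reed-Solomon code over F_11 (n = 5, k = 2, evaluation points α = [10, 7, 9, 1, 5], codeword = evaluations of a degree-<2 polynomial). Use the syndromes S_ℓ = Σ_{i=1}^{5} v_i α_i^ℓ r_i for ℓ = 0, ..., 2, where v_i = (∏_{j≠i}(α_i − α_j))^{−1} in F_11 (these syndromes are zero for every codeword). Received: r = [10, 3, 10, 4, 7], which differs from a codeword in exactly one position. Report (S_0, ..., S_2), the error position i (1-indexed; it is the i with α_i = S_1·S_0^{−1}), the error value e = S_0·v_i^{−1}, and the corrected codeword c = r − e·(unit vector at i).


S = (8, 3, 8), error at position 1, error magnitude e = 2, c = [8, 3, 10, 4, 7].

Step 1: column multipliers v_i = (∏_{j≠i}(α_i − α_j))^{−1} mod 11.
  i = 1 (α = 10): (10−7)(10−9)(10−1)(10−5) = 3·1·9·5 = 135 ≡ 3, so v_1 = 3^{−1} = 4 (mod 11).
  i = 2 (α = 7): (7−10)(7−9)(7−1)(7−5) = (−3)·(−2)·6·2 = 72 ≡ 6, so v_2 = 6^{−1} = 2 (mod 11).
  i = 3 (α = 9): (9−10)(9−7)(9−1)(9−5) = (−1)·2·8·4 = −64 ≡ 2, so v_3 = 2^{−1} = 6 (mod 11).
  i = 4 (α = 1): (1−10)(1−7)(1−9)(1−5) = (−9)·(−6)·(−8)·(−4) = 1728 ≡ 1, so v_4 = 1^{−1} = 1 (mod 11).
  i = 5 (α = 5): (5−10)(5−7)(5−9)(5−1) = (−5)·(−2)·(−4)·4 = −160 ≡ 5, so v_5 = 5^{−1} = 9 (mod 11).
  v = [4, 2, 6, 1, 9].
Step 2: syndromes of r = [10, 3, 10, 4, 7] (all sums mod 11).
  S_0 = Σ v_i r_i = 4·10 + 2·3 + 6·10 + 1·4 + 9·7 = 173 ≡ 8.
  S_1 = Σ v_i α_i r_i = 4·10·10 + 2·7·3 + 6·9·10 + 1·1·4 + 9·5·7 = 1301 ≡ 3.
  α_i^2 mod 11 = [1, 5, 4, 1, 3].
  S_2 = Σ v_i α_i^2 r_i = 4·1·10 + 2·5·3 + 6·4·10 + 1·1·4 + 9·3·7 = 503 ≡ 8.
  S = (8, 3, 8) ≠ 0, so r is not a codeword (an error is present).
Step 3: locate the error. For a single error e at position i, S_ℓ = v_i·e·α_i^ℓ, so α_err = S_1/S_0.
  S_0^{−1} = 8^{−1} = 7 (mod 11), so α_err = 3·7 = 21 ≡ 10 = α_1. Error position i = 1.
  Consistency check: S_2/S_1 = 8·4 = 32 ≡ 10 = α_err ✓ (single-error assumption holds).
Step 4: error magnitude e = S_0/v_1 = S_0·∏_{j≠1}(α_1 − α_j) = 8·3 = 24 ≡ 2 (mod 11).
Step 5: correct position 1: c_1 = r_1 − e = 10 − 2 ≡ 8 (mod 11). Hence c = [8, 3, 10, 4, 7].
  Check: interpolating c through the α_i gives m(x) = 6 + 9·x (degree < 2) with m(α_i) = c_i for every i, so c is indeed a codeword.


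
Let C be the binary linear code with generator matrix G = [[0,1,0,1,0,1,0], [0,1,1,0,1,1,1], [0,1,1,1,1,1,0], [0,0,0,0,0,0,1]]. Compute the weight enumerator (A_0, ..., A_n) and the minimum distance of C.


Weight distribution: A_0 = 1, A_1 = 2, A_2 = 3, A_3 = 4, A_4 = 3, A_5 = 2, A_6 = 1. Minimum distance d = 1.

Enumerate all 2^4 = 16 messages m ∈ F_2^4.
For each, compute codeword c = mG in F_2^7, then tally its weight.
  m = 0000 → c = 0000000, weight = 0.
  m = 1000 → c = 0101010, weight = 3.
  m = 0100 → c = 0110111, weight = 5.
  m = 1100 → c = 0011101, weight = 4.
  m = 0010 → c = 0111110, weight = 5.
  m = 1010 → c = 0010100, weight = 2.
  m = 0110 → c = 0001001, weight = 2.
  m = 1110 → c = 0100011, weight = 3.
  m = 0001 → c = 0000001, weight = 1.
  m = 1001 → c = 0101011, weight = 4.
  m = 0101 → c = 0110110, weight = 4.
  m = 1101 → c = 0011100, weight = 3.
  m = 0011 → c = 0111111, weight = 6.
  m = 1011 → c = 0010101, weight = 3.
  m = 0111 → c = 0001000, weight = 1.
  m = 1111 → c = 0100010, weight = 2.
Tally weights:
  weight 0: 1 codewords.
  weight 1: 2 codewords.
  weight 2: 3 codewords.
  weight 3: 4 codewords.
  weight 4: 3 codewords.
  weight 5: 2 codewords.
  weight 6: 1 codewords.
Minimum distance d = smallest w > 0 with A_w > 0 = 1.
Sanity: Σ A_w = 16 = 2^4 = 16 ✓.


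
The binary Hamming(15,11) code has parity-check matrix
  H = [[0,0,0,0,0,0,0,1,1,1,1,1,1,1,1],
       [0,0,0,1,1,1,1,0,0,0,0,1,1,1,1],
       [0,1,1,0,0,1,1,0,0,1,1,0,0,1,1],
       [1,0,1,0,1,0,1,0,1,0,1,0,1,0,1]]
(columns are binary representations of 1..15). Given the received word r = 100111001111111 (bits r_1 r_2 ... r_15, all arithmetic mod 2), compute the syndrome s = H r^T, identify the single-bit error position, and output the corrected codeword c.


s = (1, 1, 1, 0)^T, error position = 14, corrected codeword c = 100111001111101

Compute s = H r^T mod 2 one row at a time:
  s_1 = 0 + 1 + 1 + 1 + 1 + 1 + 1 + 1 = 7 ≡ 1 (mod 2).
  s_2 = 1 + 1 + 1 + 0 + 1 + 1 + 1 + 1 = 7 ≡ 1 (mod 2).
  s_3 = 0 + 0 + 1 + 0 + 1 + 1 + 1 + 1 = 5 ≡ 1 (mod 2).
  s_4 = 1 + 0 + 1 + 0 + 1 + 1 + 1 + 1 = 6 ≡ 0 (mod 2).
s = (1, 1, 1, 0)^T — this equals column 14 of H (binary 1110), so error is at position 14.
Correct: flip bit 14 of r = 100111001111111 to get c = 100111001111101.


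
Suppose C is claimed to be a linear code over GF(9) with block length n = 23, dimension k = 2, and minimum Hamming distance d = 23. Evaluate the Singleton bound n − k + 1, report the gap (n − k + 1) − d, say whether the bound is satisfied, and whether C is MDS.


Singleton RHS = n − k + 1 = 22, slack = -1, bound violated (no such code; not MDS).

Singleton bound: d ≤ n − k + 1.
Here n = 23, k = 2, so n − k + 1 = 22.
Given d = 23, check d ≤ 22: NO.
Slack = (n − k + 1) − d = -1.
The slack is negative: d = 23 exceeds n − k + 1 = 22 by 1, so the Singleton bound is violated and no linear [23, 2, 23]_9 code can exist. In particular it is not MDS (MDS requires d = n − k + 1 exactly).
Description: the claimed parameters are [23, 2, 23]_9; such a code would be impossible (violates the Singleton bound).


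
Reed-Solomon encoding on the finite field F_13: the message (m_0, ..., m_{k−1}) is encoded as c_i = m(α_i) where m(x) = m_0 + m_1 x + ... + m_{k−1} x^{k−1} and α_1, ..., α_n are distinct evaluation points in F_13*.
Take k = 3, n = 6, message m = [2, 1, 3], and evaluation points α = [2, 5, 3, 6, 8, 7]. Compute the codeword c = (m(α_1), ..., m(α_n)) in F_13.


c = [3, 4, 6, 12, 7, 0]

Message polynomial: m(x) = 2 + 1·x + 3·x^2 (mod 13).
For each evaluation point α_i, compute m(α_i) mod 13:
  α_1 = 2: Horner steps 3 → 7 → 3, so m(2) = 3.
  α_2 = 5: Horner steps 3 → 3 → 4, so m(5) = 4.
  α_3 = 3: Horner steps 3 → 10 → 6, so m(3) = 6.
  α_4 = 6: Horner steps 3 → 6 → 12, so m(6) = 12.
  α_5 = 8: Horner steps 3 → 12 → 7, so m(8) = 7.
  α_6 = 7: Horner steps 3 → 9 → 0, so m(7) = 0.
Codeword c = [3, 4, 6, 12, 7, 0] ∈ F_13^6.


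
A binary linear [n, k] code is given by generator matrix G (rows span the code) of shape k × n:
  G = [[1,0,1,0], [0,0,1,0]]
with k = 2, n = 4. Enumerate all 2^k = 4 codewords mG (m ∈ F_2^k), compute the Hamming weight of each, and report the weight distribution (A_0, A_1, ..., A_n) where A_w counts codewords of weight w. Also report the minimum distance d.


Weight distribution: A_0 = 1, A_1 = 2, A_2 = 1. Minimum distance d = 1.

Enumerate all 2^2 = 4 messages m ∈ F_2^2.
For each, compute codeword c = mG in F_2^4, then tally its weight.
  m = 00 → c = 0000, weight = 0.
  m = 10 → c = 1010, weight = 2.
  m = 01 → c = 0010, weight = 1.
  m = 11 → c = 1000, weight = 1.
Tally weights:
  weight 0: 1 codewords.
  weight 1: 2 codewords.
  weight 2: 1 codewords.
Minimum distance d = smallest w > 0 with A_w > 0 = 1.
Sanity: Σ A_w = 4 = 2^2 = 4 ✓.


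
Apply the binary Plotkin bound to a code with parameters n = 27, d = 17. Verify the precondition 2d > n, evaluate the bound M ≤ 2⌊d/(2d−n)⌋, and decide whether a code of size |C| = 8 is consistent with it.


Plotkin bound M ≤ 4; given |C| = 8 > bound (violated).

Check applicability: 2d = 34, n = 27.
2d − n = 7 > 0, so Plotkin applies.
Compute d/(2d−n) = 17/7 ≈ 2.4286.
⌊d/(2d−n)⌋ = 2.
Plotkin bound: M ≤ 2·2 = 4.
Given |C| = 8, check: VIOLATED.
This |C| is above the Plotkin bound, so no binary code with n = 27, d = 17 and 8 codewords exists.


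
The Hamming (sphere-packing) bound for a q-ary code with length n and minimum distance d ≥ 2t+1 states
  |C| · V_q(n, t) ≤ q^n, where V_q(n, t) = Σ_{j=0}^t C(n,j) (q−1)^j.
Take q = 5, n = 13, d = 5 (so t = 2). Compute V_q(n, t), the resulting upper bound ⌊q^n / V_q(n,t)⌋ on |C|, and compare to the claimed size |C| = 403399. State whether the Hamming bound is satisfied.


V_q(n, t) = 1301, q^n = 1220703125, Hamming bound = 938280, |C| = 403399 ≤ bound (satisfied).

Step 1: Compute V_q(n, t) = Σ_{j=0}^2 C(n, j) (q−1)^j.
  j = 0: C(13,0)·(4)^0 = 1·1 = 1.
  j = 1: C(13,1)·(4)^1 = 13·4 = 52.
  j = 2: C(13,2)·(4)^2 = 78·16 = 1248.
  V_q(n, t) = 1 + 52 + 1248 = 1301.
Step 2: q^n = 5^13 = 1220703125.
Step 3: Hamming bound ⌊q^n / V_q(n,t)⌋ = ⌊1220703125/1301⌋ = 938280.
Step 4: Compare |C| = 403399 to 938280: satisfied.
The claimed |C| lies below the Hamming bound.


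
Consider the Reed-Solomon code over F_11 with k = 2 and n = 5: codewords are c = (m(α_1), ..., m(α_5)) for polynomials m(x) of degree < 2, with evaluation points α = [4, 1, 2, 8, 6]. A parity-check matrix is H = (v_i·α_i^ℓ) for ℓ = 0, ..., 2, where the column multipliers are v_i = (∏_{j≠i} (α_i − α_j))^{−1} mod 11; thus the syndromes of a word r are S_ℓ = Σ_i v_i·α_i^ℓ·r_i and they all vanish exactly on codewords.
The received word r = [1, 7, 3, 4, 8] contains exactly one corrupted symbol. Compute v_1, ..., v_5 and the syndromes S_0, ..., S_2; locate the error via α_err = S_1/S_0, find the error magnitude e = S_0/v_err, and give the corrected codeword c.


S = (6, 1, 2), error at position 3, error magnitude e = 9, c = [1, 7, 5, 4, 8].

Step 1: column multipliers v_i = (∏_{j≠i}(α_i − α_j))^{−1} mod 11.
  i = 1 (α = 4): (4−1)(4−2)(4−8)(4−6) = 3·2·(−4)·(−2) = 48 ≡ 4, so v_1 = 4^{−1} = 3 (mod 11).
  i = 2 (α = 1): (1−4)(1−2)(1−8)(1−6) = (−3)·(−1)·(−7)·(−5) = 105 ≡ 6, so v_2 = 6^{−1} = 2 (mod 11).
  i = 3 (α = 2): (2−4)(2−1)(2−8)(2−6) = (−2)·1·(−6)·(−4) = −48 ≡ 7, so v_3 = 7^{−1} = 8 (mod 11).
  i = 4 (α = 8): (8−4)(8−1)(8−2)(8−6) = 4·7·6·2 = 336 ≡ 6, so v_4 = 6^{−1} = 2 (mod 11).
  i = 5 (α = 6): (6−4)(6−1)(6−2)(6−8) = 2·5·4·(−2) = −80 ≡ 8, so v_5 = 8^{−1} = 7 (mod 11).
  v = [3, 2, 8, 2, 7].
Step 2: syndromes of r = [1, 7, 3, 4, 8] (all sums mod 11).
  S_0 = Σ v_i r_i = 3·1 + 2·7 + 8·3 + 2·4 + 7·8 = 105 ≡ 6.
  S_1 = Σ v_i α_i r_i = 3·4·1 + 2·1·7 + 8·2·3 + 2·8·4 + 7·6·8 = 474 ≡ 1.
  α_i^2 mod 11 = [5, 1, 4, 9, 3].
  S_2 = Σ v_i α_i^2 r_i = 3·5·1 + 2·1·7 + 8·4·3 + 2·9·4 + 7·3·8 = 365 ≡ 2.
  S = (6, 1, 2) ≠ 0, so r is not a codeword (an error is present).
Step 3: locate the error. For a single error e at position i, S_ℓ = v_i·e·α_i^ℓ, so α_err = S_1/S_0.
  S_0^{−1} = 6^{−1} = 2 (mod 11), so α_err = 1·2 = 2 ≡ 2 = α_3. Error position i = 3.
  Consistency check: S_2/S_1 = 2·1 = 2 ≡ 2 = α_err ✓ (single-error assumption holds).
Step 4: error magnitude e = S_0/v_3 = S_0·∏_{j≠3}(α_3 − α_j) = 6·7 = 42 ≡ 9 (mod 11).
Step 5: correct position 3: c_3 = r_3 − e = 3 − 9 ≡ 5 (mod 11). Hence c = [1, 7, 5, 4, 8].
  Check: interpolating c through the α_i gives m(x) = 9 + 9·x (degree < 2) with m(α_i) = c_i for every i, so c is indeed a codeword.


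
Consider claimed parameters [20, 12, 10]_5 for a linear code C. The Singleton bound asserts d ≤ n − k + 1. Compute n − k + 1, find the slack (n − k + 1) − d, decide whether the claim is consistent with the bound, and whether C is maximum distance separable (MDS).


Singleton RHS = n − k + 1 = 9, slack = -1, bound violated (no such code; not MDS).

Singleton bound: d ≤ n − k + 1.
Here n = 20, k = 12, so n − k + 1 = 9.
Given d = 10, check d ≤ 9: NO.
Slack = (n − k + 1) − d = -1.
The slack is negative: d = 10 exceeds n − k + 1 = 9 by 1, so the Singleton bound is violated and no linear [20, 12, 10]_5 code can exist. In particular it is not MDS (MDS requires d = n − k + 1 exactly).
Description: the claimed parameters are [20, 12, 10]_5; such a code would be impossible (violates the Singleton bound).


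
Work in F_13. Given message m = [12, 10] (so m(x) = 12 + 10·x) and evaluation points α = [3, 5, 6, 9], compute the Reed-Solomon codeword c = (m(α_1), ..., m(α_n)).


c = [3, 10, 7, 11]

Message polynomial: m(x) = 12 + 10·x (mod 13).
For each evaluation point α_i, compute m(α_i) mod 13:
  α_1 = 3: Horner steps 10 → 3, so m(3) = 3.
  α_2 = 5: Horner steps 10 → 10, so m(5) = 10.
  α_3 = 6: Horner steps 10 → 7, so m(6) = 7.
  α_4 = 9: Horner steps 10 → 11, so m(9) = 11.
Codeword c = [3, 10, 7, 11] ∈ F_13^4.


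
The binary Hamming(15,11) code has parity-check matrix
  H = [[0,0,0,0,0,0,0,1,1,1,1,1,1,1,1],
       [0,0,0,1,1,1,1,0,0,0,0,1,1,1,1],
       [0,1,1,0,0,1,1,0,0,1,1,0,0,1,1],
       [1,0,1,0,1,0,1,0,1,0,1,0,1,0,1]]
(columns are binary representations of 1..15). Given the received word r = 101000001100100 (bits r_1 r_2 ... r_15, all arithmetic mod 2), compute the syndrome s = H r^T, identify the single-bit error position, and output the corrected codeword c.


s = (1, 1, 0, 0)^T, error position = 12, corrected codeword c = 101000001101100

Compute s = H r^T mod 2 one row at a time:
  s_1 = 0 + 1 + 1 + 0 + 0 + 1 + 0 + 0 = 3 ≡ 1 (mod 2).
  s_2 = 0 + 0 + 0 + 0 + 0 + 1 + 0 + 0 = 1 ≡ 1 (mod 2).
  s_3 = 0 + 1 + 0 + 0 + 1 + 0 + 0 + 0 = 2 ≡ 0 (mod 2).
  s_4 = 1 + 1 + 0 + 0 + 1 + 0 + 1 + 0 = 4 ≡ 0 (mod 2).
s = (1, 1, 0, 0)^T — this equals column 12 of H (binary 1100), so error is at position 12.
Correct: flip bit 12 of r = 101000001100100 to get c = 101000001101100.


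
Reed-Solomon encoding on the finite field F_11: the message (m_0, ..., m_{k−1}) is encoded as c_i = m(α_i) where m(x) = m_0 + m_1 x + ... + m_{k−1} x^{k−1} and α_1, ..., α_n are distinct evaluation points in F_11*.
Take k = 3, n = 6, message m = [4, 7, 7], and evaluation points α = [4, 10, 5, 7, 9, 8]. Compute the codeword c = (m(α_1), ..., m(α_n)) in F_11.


c = [1, 4, 5, 0, 7, 2]

Message polynomial: m(x) = 4 + 7·x + 7·x^2 (mod 11).
For each evaluation point α_i, compute m(α_i) mod 11:
  α_1 = 4: Horner steps 7 → 2 → 1, so m(4) = 1.
  α_2 = 10: Horner steps 7 → 0 → 4, so m(10) = 4.
  α_3 = 5: Horner steps 7 → 9 → 5, so m(5) = 5.
  α_4 = 7: Horner steps 7 → 1 → 0, so m(7) = 0.
  α_5 = 9: Horner steps 7 → 4 → 7, so m(9) = 7.
  α_6 = 8: Horner steps 7 → 8 → 2, so m(8) = 2.
Codeword c = [1, 4, 5, 0, 7, 2] ∈ F_11^6.


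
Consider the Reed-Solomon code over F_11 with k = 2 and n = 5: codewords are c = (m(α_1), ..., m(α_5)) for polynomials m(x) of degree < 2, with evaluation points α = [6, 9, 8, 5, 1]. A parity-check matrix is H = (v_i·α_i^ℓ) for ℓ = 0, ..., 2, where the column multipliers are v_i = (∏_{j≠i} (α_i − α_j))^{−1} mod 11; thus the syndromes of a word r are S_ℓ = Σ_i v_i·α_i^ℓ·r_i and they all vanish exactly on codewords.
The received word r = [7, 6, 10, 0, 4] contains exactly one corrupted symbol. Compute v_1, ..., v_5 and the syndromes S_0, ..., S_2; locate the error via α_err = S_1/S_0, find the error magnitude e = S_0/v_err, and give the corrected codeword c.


S = (6, 6, 6), error at position 5, error magnitude e = 10, c = [7, 6, 10, 0, 5].

Step 1: column multipliers v_i = (∏_{j≠i}(α_i − α_j))^{−1} mod 11.
  i = 1 (α = 6): (6−9)(6−8)(6−5)(6−1) = (−3)·(−2)·1·5 = 30 ≡ 8, so v_1 = 8^{−1} = 7 (mod 11).
  i = 2 (α = 9): (9−6)(9−8)(9−5)(9−1) = 3·1·4·8 = 96 ≡ 8, so v_2 = 8^{−1} = 7 (mod 11).
  i = 3 (α = 8): (8−6)(8−9)(8−5)(8−1) = 2·(−1)·3·7 = −42 ≡ 2, so v_3 = 2^{−1} = 6 (mod 11).
  i = 4 (α = 5): (5−6)(5−9)(5−8)(5−1) = (−1)·(−4)·(−3)·4 = −48 ≡ 7, so v_4 = 7^{−1} = 8 (mod 11).
  i = 5 (α = 1): (1−6)(1−9)(1−8)(1−5) = (−5)·(−8)·(−7)·(−4) = 1120 ≡ 9, so v_5 = 9^{−1} = 5 (mod 11).
  v = [7, 7, 6, 8, 5].
Step 2: syndromes of r = [7, 6, 10, 0, 4] (all sums mod 11).
  S_0 = Σ v_i r_i = 7·7 + 7·6 + 6·10 + 8·0 + 5·4 = 171 ≡ 6.
  S_1 = Σ v_i α_i r_i = 7·6·7 + 7·9·6 + 6·8·10 + 8·5·0 + 5·1·4 = 1172 ≡ 6.
  α_i^2 mod 11 = [3, 4, 9, 3, 1].
  S_2 = Σ v_i α_i^2 r_i = 7·3·7 + 7·4·6 + 6·9·10 + 8·3·0 + 5·1·4 = 875 ≡ 6.
  S = (6, 6, 6) ≠ 0, so r is not a codeword (an error is present).
Step 3: locate the error. For a single error e at position i, S_ℓ = v_i·e·α_i^ℓ, so α_err = S_1/S_0.
  S_0^{−1} = 6^{−1} = 2 (mod 11), so α_err = 6·2 = 12 ≡ 1 = α_5. Error position i = 5.
  Consistency check: S_2/S_1 = 6·2 = 12 ≡ 1 = α_err ✓ (single-error assumption holds).
Step 4: error magnitude e = S_0/v_5 = S_0·∏_{j≠5}(α_5 − α_j) = 6·9 = 54 ≡ 10 (mod 11).
Step 5: correct position 5: c_5 = r_5 − e = 4 − 10 ≡ 5 (mod 11). Hence c = [7, 6, 10, 0, 5].
  Check: interpolating c through the α_i gives m(x) = 9 + 7·x (degree < 2) with m(α_i) = c_i for every i, so c is indeed a codeword.


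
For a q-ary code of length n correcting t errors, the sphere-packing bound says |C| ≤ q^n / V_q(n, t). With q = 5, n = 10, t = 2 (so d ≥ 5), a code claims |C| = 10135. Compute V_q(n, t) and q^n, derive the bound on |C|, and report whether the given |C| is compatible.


V_q(n, t) = 761, q^n = 9765625, Hamming bound = 12832, |C| = 10135 ≤ bound (satisfied).

Step 1: Compute V_q(n, t) = Σ_{j=0}^2 C(n, j) (q−1)^j.
  j = 0: C(10,0)·(4)^0 = 1·1 = 1.
  j = 1: C(10,1)·(4)^1 = 10·4 = 40.
  j = 2: C(10,2)·(4)^2 = 45·16 = 720.
  V_q(n, t) = 1 + 40 + 720 = 761.
Step 2: q^n = 5^10 = 9765625.
Step 3: Hamming bound ⌊q^n / V_q(n,t)⌋ = ⌊9765625/761⌋ = 12832.
Step 4: Compare |C| = 10135 to 12832: satisfied.
The claimed |C| lies below the Hamming bound.


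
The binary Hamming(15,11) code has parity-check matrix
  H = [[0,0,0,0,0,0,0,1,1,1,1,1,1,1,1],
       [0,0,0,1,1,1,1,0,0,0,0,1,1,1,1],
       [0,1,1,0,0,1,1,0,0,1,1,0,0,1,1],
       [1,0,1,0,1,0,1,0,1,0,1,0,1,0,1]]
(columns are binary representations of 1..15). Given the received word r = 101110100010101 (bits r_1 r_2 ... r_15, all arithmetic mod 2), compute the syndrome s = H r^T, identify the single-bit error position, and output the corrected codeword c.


s = (1, 1, 0, 1)^T, error position = 13, corrected codeword c = 101110100010001

Compute s = H r^T mod 2 one row at a time:
  s_1 = 0 + 0 + 0 + 1 + 0 + 1 + 0 + 1 = 3 ≡ 1 (mod 2).
  s_2 = 1 + 1 + 0 + 1 + 0 + 1 + 0 + 1 = 5 ≡ 1 (mod 2).
  s_3 = 0 + 1 + 0 + 1 + 0 + 1 + 0 + 1 = 4 ≡ 0 (mod 2).
  s_4 = 1 + 1 + 1 + 1 + 0 + 1 + 1 + 1 = 7 ≡ 1 (mod 2).
s = (1, 1, 0, 1)^T — this equals column 13 of H (binary 1101), so error is at position 13.
Correct: flip bit 13 of r = 101110100010101 to get c = 101110100010001.


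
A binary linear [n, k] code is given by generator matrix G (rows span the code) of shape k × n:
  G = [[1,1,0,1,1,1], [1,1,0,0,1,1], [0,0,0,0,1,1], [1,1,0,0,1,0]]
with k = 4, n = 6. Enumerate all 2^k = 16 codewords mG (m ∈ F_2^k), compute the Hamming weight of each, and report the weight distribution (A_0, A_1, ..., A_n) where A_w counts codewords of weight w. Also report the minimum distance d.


Weight distribution: A_0 = 1, A_1 = 3, A_2 = 4, A_3 = 4, A_4 = 3, A_5 = 1. Minimum distance d = 1.

Enumerate all 2^4 = 16 messages m ∈ F_2^4.
For each, compute codeword c = mG in F_2^6, then tally its weight.
  m = 0000 → c = 000000, weight = 0.
  m = 1000 → c = 110111, weight = 5.
  m = 0100 → c = 110011, weight = 4.
  m = 1100 → c = 000100, weight = 1.
  m = 0010 → c = 000011, weight = 2.
  m = 1010 → c = 110100, weight = 3.
  m = 0110 → c = 110000, weight = 2.
  m = 1110 → c = 000111, weight = 3.
  m = 0001 → c = 110010, weight = 3.
  m = 1001 → c = 000101, weight = 2.
  m = 0101 → c = 000001, weight = 1.
  m = 1101 → c = 110110, weight = 4.
  m = 0011 → c = 110001, weight = 3.
  m = 1011 → c = 000110, weight = 2.
  m = 0111 → c = 000010, weight = 1.
  m = 1111 → c = 110101, weight = 4.
Tally weights:
  weight 0: 1 codewords.
  weight 1: 3 codewords.
  weight 2: 4 codewords.
  weight 3: 4 codewords.
  weight 4: 3 codewords.
  weight 5: 1 codewords.
Minimum distance d = smallest w > 0 with A_w > 0 = 1.
Sanity: Σ A_w = 16 = 2^4 = 16 ✓.


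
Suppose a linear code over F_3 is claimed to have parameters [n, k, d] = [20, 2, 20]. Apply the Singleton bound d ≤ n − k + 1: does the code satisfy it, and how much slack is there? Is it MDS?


Singleton RHS = n − k + 1 = 19, slack = -1, bound violated (no such code; not MDS).

Singleton bound: d ≤ n − k + 1.
Here n = 20, k = 2, so n − k + 1 = 19.
Given d = 20, check d ≤ 19: NO.
Slack = (n − k + 1) − d = -1.
The slack is negative: d = 20 exceeds n − k + 1 = 19 by 1, so the Singleton bound is violated and no linear [20, 2, 20]_3 code can exist. In particular it is not MDS (MDS requires d = n − k + 1 exactly).
Description: the claimed parameters are [20, 2, 20]_3; such a code would be impossible (violates the Singleton bound).


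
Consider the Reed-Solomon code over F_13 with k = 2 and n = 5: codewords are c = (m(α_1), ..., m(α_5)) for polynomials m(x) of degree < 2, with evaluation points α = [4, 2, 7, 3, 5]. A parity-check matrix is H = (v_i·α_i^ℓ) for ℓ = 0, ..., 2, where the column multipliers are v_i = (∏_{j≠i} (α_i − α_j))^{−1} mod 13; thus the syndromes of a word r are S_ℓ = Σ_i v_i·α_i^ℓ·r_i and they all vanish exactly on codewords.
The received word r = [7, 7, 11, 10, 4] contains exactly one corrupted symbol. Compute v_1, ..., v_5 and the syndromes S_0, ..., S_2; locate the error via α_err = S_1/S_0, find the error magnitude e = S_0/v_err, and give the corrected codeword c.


S = (5, 10, 7), error at position 2, error magnitude e = 7, c = [7, 0, 11, 10, 4].

Step 1: column multipliers v_i = (∏_{j≠i}(α_i − α_j))^{−1} mod 13.
  i = 1 (α = 4): (4−2)(4−7)(4−3)(4−5) = 2·(−3)·1·(−1) = 6 ≡ 6, so v_1 = 6^{−1} = 11 (mod 13).
  i = 2 (α = 2): (2−4)(2−7)(2−3)(2−5) = (−2)·(−5)·(−1)·(−3) = 30 ≡ 4, so v_2 = 4^{−1} = 10 (mod 13).
  i = 3 (α = 7): (7−4)(7−2)(7−3)(7−5) = 3·5·4·2 = 120 ≡ 3, so v_3 = 3^{−1} = 9 (mod 13).
  i = 4 (α = 3): (3−4)(3−2)(3−7)(3−5) = (−1)·1·(−4)·(−2) = −8 ≡ 5, so v_4 = 5^{−1} = 8 (mod 13).
  i = 5 (α = 5): (5−4)(5−2)(5−7)(5−3) = 1·3·(−2)·2 = −12 ≡ 1, so v_5 = 1^{−1} = 1 (mod 13).
  v = [11, 10, 9, 8, 1].
Step 2: syndromes of r = [7, 7, 11, 10, 4] (all sums mod 13).
  S_0 = Σ v_i r_i = 11·7 + 10·7 + 9·11 + 8·10 + 1·4 = 330 ≡ 5.
  S_1 = Σ v_i α_i r_i = 11·4·7 + 10·2·7 + 9·7·11 + 8·3·10 + 1·5·4 = 1401 ≡ 10.
  α_i^2 mod 13 = [3, 4, 10, 9, 12].
  S_2 = Σ v_i α_i^2 r_i = 11·3·7 + 10·4·7 + 9·10·11 + 8·9·10 + 1·12·4 = 2269 ≡ 7.
  S = (5, 10, 7) ≠ 0, so r is not a codeword (an error is present).
Step 3: locate the error. For a single error e at position i, S_ℓ = v_i·e·α_i^ℓ, so α_err = S_1/S_0.
  S_0^{−1} = 5^{−1} = 8 (mod 13), so α_err = 10·8 = 80 ≡ 2 = α_2. Error position i = 2.
  Consistency check: S_2/S_1 = 7·4 = 28 ≡ 2 = α_err ✓ (single-error assumption holds).
Step 4: error magnitude e = S_0/v_2 = S_0·∏_{j≠2}(α_2 − α_j) = 5·4 = 20 ≡ 7 (mod 13).
Step 5: correct position 2: c_2 = r_2 − e = 7 − 7 ≡ 0 (mod 13). Hence c = [7, 0, 11, 10, 4].
  Check: interpolating c through the α_i gives m(x) = 6 + 10·x (degree < 2) with m(α_i) = c_i for every i, so c is indeed a codeword.


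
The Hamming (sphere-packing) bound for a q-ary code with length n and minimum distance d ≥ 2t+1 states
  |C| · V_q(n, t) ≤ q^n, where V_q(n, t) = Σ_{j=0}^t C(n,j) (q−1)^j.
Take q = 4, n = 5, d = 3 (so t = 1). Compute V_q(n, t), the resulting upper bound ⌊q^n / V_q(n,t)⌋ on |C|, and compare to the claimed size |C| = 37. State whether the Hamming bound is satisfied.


V_q(n, t) = 16, q^n = 1024, Hamming bound = 64, |C| = 37 ≤ bound (satisfied).

Step 1: Compute V_q(n, t) = Σ_{j=0}^1 C(n, j) (q−1)^j.
  j = 0: C(5,0)·(3)^0 = 1·1 = 1.
  j = 1: C(5,1)·(3)^1 = 5·3 = 15.
  V_q(n, t) = 1 + 15 = 16.
Step 2: q^n = 4^5 = 1024.
Step 3: Hamming bound ⌊q^n / V_q(n,t)⌋ = ⌊1024/16⌋ = 64.
Step 4: Compare |C| = 37 to 64: satisfied.
The claimed |C| lies below the Hamming bound.


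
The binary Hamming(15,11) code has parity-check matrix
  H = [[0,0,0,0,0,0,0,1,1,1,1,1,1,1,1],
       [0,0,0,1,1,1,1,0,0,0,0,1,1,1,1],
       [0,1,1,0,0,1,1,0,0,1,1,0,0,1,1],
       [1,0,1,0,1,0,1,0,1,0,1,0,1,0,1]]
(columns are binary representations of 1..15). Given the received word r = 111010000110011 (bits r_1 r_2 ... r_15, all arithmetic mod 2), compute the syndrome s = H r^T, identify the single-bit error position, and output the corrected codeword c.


s = (0, 1, 0, 1)^T, error position = 5, corrected codeword c = 111000000110011

Compute s = H r^T mod 2 one row at a time:
  s_1 = 0 + 0 + 1 + 1 + 0 + 0 + 1 + 1 = 4 ≡ 0 (mod 2).
  s_2 = 0 + 1 + 0 + 0 + 0 + 0 + 1 + 1 = 3 ≡ 1 (mod 2).
  s_3 = 1 + 1 + 0 + 0 + 1 + 1 + 1 + 1 = 6 ≡ 0 (mod 2).
  s_4 = 1 + 1 + 1 + 0 + 0 + 1 + 0 + 1 = 5 ≡ 1 (mod 2).
s = (0, 1, 0, 1)^T — this equals column 5 of H (binary 0101), so error is at position 5.
Correct: flip bit 5 of r = 111010000110011 to get c = 111000000110011.


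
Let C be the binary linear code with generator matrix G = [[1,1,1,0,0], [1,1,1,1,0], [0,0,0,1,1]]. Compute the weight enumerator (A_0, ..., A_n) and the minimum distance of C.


Weight distribution: A_0 = 1, A_1 = 2, A_2 = 1, A_3 = 1, A_4 = 2, A_5 = 1. Minimum distance d = 1.

Enumerate all 2^3 = 8 messages m ∈ F_2^3.
For each, compute codeword c = mG in F_2^5, then tally its weight.
  m = 000 → c = 00000, weight = 0.
  m = 100 → c = 11100, weight = 3.
  m = 010 → c = 11110, weight = 4.
  m = 110 → c = 00010, weight = 1.
  m = 001 → c = 00011, weight = 2.
  m = 101 → c = 11111, weight = 5.
  m = 011 → c = 11101, weight = 4.
  m = 111 → c = 00001, weight = 1.
Tally weights:
  weight 0: 1 codewords.
  weight 1: 2 codewords.
  weight 2: 1 codewords.
  weight 3: 1 codewords.
  weight 4: 2 codewords.
  weight 5: 1 codewords.
Minimum distance d = smallest w > 0 with A_w > 0 = 1.
Sanity: Σ A_w = 8 = 2^3 = 8 ✓.


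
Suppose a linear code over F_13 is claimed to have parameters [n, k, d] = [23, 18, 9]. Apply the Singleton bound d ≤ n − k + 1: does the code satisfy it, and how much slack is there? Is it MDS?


Singleton RHS = n − k + 1 = 6, slack = -3, bound violated (no such code; not MDS).

Singleton bound: d ≤ n − k + 1.
Here n = 23, k = 18, so n − k + 1 = 6.
Given d = 9, check d ≤ 6: NO.
Slack = (n − k + 1) − d = -3.
The slack is negative: d = 9 exceeds n − k + 1 = 6 by 3, so the Singleton bound is violated and no linear [23, 18, 9]_13 code can exist. In particular it is not MDS (MDS requires d = n − k + 1 exactly).
Description: the claimed parameters are [23, 18, 9]_13; such a code would be impossible (violates the Singleton bound).


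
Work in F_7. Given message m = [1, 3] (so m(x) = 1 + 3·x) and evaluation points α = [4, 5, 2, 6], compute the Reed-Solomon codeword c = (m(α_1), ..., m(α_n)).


c = [6, 2, 0, 5]

Message polynomial: m(x) = 1 + 3·x (mod 7).
For each evaluation point α_i, compute m(α_i) mod 7:
  α_1 = 4: Horner steps 3 → 6, so m(4) = 6.
  α_2 = 5: Horner steps 3 → 2, so m(5) = 2.
  α_3 = 2: Horner steps 3 → 0, so m(2) = 0.
  α_4 = 6: Horner steps 3 → 5, so m(6) = 5.
Codeword c = [6, 2, 0, 5] ∈ F_7^4.


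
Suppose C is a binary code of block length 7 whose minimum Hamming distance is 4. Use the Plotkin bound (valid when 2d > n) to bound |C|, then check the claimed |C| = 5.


Plotkin bound M ≤ 8; given |C| = 5 ≤ bound (satisfied).

Check applicability: 2d = 8, n = 7.
2d − n = 1 > 0, so Plotkin applies.
Compute d/(2d−n) = 4/1 ≈ 4.0000.
⌊d/(2d−n)⌋ = 4.
Plotkin bound: M ≤ 2·4 = 8.
Given |C| = 5, check: satisfied.
This |C| is below the Plotkin bound.


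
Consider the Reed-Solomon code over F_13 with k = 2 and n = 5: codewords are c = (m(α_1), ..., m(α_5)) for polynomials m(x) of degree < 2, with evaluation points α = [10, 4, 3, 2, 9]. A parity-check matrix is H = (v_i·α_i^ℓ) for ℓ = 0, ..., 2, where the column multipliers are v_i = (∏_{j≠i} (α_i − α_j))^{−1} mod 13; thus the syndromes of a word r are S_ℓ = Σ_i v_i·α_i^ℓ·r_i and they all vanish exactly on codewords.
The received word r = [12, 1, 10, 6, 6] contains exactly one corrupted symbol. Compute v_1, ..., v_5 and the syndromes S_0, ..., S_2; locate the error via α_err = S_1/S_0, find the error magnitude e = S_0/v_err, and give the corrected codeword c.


S = (1, 9, 3), error at position 5, error magnitude e = 11, c = [12, 1, 10, 6, 8].

Step 1: column multipliers v_i = (∏_{j≠i}(α_i − α_j))^{−1} mod 13.
  i = 1 (α = 10): (10−4)(10−3)(10−2)(10−9) = 6·7·8·1 = 336 ≡ 11, so v_1 = 11^{−1} = 6 (mod 13).
  i = 2 (α = 4): (4−10)(4−3)(4−2)(4−9) = (−6)·1·2·(−5) = 60 ≡ 8, so v_2 = 8^{−1} = 5 (mod 13).
  i = 3 (α = 3): (3−10)(3−4)(3−2)(3−9) = (−7)·(−1)·1·(−6) = −42 ≡ 10, so v_3 = 10^{−1} = 4 (mod 13).
  i = 4 (α = 2): (2−10)(2−4)(2−3)(2−9) = (−8)·(−2)·(−1)·(−7) = 112 ≡ 8, so v_4 = 8^{−1} = 5 (mod 13).
  i = 5 (α = 9): (9−10)(9−4)(9−3)(9−2) = (−1)·5·6·7 = −210 ≡ 11, so v_5 = 11^{−1} = 6 (mod 13).
  v = [6, 5, 4, 5, 6].
Step 2: syndromes of r = [12, 1, 10, 6, 6] (all sums mod 13).
  S_0 = Σ v_i r_i = 6·12 + 5·1 + 4·10 + 5·6 + 6·6 = 183 ≡ 1.
  S_1 = Σ v_i α_i r_i = 6·10·12 + 5·4·1 + 4·3·10 + 5·2·6 + 6·9·6 = 1244 ≡ 9.
  α_i^2 mod 13 = [9, 3, 9, 4, 3].
  S_2 = Σ v_i α_i^2 r_i = 6·9·12 + 5·3·1 + 4·9·10 + 5·4·6 + 6·3·6 = 1251 ≡ 3.
  S = (1, 9, 3) ≠ 0, so r is not a codeword (an error is present).
Step 3: locate the error. For a single error e at position i, S_ℓ = v_i·e·α_i^ℓ, so α_err = S_1/S_0.
  S_0^{−1} = 1^{−1} = 1 (mod 13), so α_err = 9·1 = 9 ≡ 9 = α_5. Error position i = 5.
  Consistency check: S_2/S_1 = 3·3 = 9 ≡ 9 = α_err ✓ (single-error assumption holds).
Step 4: error magnitude e = S_0/v_5 = S_0·∏_{j≠5}(α_5 − α_j) = 1·11 = 11 ≡ 11 (mod 13).
Step 5: correct position 5: c_5 = r_5 − e = 6 − 11 ≡ 8 (mod 13). Hence c = [12, 1, 10, 6, 8].
  Check: interpolating c through the α_i gives m(x) = 11 + 4·x (degree < 2) with m(α_i) = c_i for every i, so c is indeed a codeword.


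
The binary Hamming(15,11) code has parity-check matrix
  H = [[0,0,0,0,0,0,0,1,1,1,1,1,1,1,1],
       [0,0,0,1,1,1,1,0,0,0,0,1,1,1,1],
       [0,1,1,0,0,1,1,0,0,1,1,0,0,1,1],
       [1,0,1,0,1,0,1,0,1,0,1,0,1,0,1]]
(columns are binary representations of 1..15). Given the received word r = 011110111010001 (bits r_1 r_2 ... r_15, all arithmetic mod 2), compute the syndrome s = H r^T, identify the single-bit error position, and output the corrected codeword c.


s = (0, 0, 1, 0)^T, error position = 2, corrected codeword c = 001110111010001

Compute s = H r^T mod 2 one row at a time:
  s_1 = 1 + 1 + 0 + 1 + 0 + 0 + 0 + 1 = 4 ≡ 0 (mod 2).
  s_2 = 1 + 1 + 0 + 1 + 0 + 0 + 0 + 1 = 4 ≡ 0 (mod 2).
  s_3 = 1 + 1 + 0 + 1 + 0 + 1 + 0 + 1 = 5 ≡ 1 (mod 2).
  s_4 = 0 + 1 + 1 + 1 + 1 + 1 + 0 + 1 = 6 ≡ 0 (mod 2).
s = (0, 0, 1, 0)^T — this equals column 2 of H (binary 0010), so error is at position 2.
Correct: flip bit 2 of r = 011110111010001 to get c = 001110111010001.


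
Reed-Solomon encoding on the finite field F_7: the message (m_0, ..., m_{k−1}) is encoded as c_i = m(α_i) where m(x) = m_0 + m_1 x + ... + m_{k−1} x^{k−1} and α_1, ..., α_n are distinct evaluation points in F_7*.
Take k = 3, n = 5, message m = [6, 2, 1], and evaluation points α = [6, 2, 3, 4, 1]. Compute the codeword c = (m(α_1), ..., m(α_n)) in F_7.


c = [5, 0, 0, 2, 2]

Message polynomial: m(x) = 6 + 2·x + 1·x^2 (mod 7).
For each evaluation point α_i, compute m(α_i) mod 7:
  α_1 = 6: Horner steps 1 → 1 → 5, so m(6) = 5.
  α_2 = 2: Horner steps 1 → 4 → 0, so m(2) = 0.
  α_3 = 3: Horner steps 1 → 5 → 0, so m(3) = 0.
  α_4 = 4: Horner steps 1 → 6 → 2, so m(4) = 2.
  α_5 = 1: Horner steps 1 → 3 → 2, so m(1) = 2.
Codeword c = [5, 0, 0, 2, 2] ∈ F_7^5.
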